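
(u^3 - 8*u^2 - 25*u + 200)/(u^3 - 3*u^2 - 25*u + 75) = (u - 8)/(u - 3)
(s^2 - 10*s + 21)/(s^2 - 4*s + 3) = (s - 7)/(s - 1)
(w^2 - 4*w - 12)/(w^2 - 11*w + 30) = (w + 2)/(w - 5)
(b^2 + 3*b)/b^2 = (b + 3)/b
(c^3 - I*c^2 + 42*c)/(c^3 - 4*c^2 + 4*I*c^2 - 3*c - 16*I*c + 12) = c*(c^2 - I*c + 42)/(c^3 + 4*c^2*(-1 + I) - c*(3 + 16*I) + 12)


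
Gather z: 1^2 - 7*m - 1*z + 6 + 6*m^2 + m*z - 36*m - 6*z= 6*m^2 - 43*m + z*(m - 7) + 7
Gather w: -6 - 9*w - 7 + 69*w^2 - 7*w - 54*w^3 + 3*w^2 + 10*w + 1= -54*w^3 + 72*w^2 - 6*w - 12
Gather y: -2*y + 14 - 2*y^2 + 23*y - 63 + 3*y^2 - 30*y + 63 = y^2 - 9*y + 14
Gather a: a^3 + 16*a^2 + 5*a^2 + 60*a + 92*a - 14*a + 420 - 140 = a^3 + 21*a^2 + 138*a + 280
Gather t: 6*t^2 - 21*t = 6*t^2 - 21*t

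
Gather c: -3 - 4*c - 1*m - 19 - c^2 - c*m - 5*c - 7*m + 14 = -c^2 + c*(-m - 9) - 8*m - 8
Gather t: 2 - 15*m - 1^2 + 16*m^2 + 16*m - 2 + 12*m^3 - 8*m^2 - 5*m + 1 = 12*m^3 + 8*m^2 - 4*m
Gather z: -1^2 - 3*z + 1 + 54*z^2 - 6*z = 54*z^2 - 9*z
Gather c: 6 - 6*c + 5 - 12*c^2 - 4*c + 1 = -12*c^2 - 10*c + 12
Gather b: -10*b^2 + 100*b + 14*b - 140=-10*b^2 + 114*b - 140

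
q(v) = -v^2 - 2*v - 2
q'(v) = -2*v - 2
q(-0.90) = -1.01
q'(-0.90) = -0.20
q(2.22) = -11.37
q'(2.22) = -6.44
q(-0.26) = -1.55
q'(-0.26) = -1.48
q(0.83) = -4.35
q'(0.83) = -3.66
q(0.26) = -2.59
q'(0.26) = -2.52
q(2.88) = -16.05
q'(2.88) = -7.76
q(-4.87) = -15.98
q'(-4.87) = 7.74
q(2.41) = -12.63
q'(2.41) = -6.82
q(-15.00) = -197.00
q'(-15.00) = 28.00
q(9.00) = -101.00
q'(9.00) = -20.00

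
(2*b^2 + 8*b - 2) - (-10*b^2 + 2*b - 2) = 12*b^2 + 6*b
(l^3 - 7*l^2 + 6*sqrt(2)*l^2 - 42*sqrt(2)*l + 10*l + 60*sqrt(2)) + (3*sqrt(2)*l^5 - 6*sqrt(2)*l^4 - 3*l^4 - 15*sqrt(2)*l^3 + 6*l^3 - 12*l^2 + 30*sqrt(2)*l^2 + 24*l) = 3*sqrt(2)*l^5 - 6*sqrt(2)*l^4 - 3*l^4 - 15*sqrt(2)*l^3 + 7*l^3 - 19*l^2 + 36*sqrt(2)*l^2 - 42*sqrt(2)*l + 34*l + 60*sqrt(2)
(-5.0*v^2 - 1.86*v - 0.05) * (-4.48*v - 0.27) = 22.4*v^3 + 9.6828*v^2 + 0.7262*v + 0.0135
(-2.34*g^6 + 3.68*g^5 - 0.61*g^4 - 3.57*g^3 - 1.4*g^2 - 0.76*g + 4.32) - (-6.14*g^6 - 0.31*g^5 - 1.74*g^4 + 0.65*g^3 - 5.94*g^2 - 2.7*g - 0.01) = 3.8*g^6 + 3.99*g^5 + 1.13*g^4 - 4.22*g^3 + 4.54*g^2 + 1.94*g + 4.33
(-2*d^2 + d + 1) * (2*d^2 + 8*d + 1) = -4*d^4 - 14*d^3 + 8*d^2 + 9*d + 1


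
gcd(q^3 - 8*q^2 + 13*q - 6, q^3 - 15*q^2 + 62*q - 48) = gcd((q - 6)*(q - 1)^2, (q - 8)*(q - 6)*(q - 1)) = q^2 - 7*q + 6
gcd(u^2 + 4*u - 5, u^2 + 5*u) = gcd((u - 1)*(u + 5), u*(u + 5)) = u + 5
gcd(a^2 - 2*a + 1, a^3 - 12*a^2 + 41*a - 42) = 1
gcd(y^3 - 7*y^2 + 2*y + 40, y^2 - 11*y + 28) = y - 4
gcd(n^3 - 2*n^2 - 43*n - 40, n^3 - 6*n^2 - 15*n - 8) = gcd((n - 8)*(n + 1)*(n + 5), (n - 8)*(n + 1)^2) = n^2 - 7*n - 8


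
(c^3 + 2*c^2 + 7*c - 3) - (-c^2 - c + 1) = c^3 + 3*c^2 + 8*c - 4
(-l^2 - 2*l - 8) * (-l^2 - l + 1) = l^4 + 3*l^3 + 9*l^2 + 6*l - 8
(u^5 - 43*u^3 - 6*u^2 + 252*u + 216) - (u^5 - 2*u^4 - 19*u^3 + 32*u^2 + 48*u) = 2*u^4 - 24*u^3 - 38*u^2 + 204*u + 216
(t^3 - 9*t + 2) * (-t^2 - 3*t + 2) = -t^5 - 3*t^4 + 11*t^3 + 25*t^2 - 24*t + 4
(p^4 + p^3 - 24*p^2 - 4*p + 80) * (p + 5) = p^5 + 6*p^4 - 19*p^3 - 124*p^2 + 60*p + 400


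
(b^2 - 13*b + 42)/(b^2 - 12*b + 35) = (b - 6)/(b - 5)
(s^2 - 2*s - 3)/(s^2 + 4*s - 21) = (s + 1)/(s + 7)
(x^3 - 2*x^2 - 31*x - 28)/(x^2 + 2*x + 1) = (x^2 - 3*x - 28)/(x + 1)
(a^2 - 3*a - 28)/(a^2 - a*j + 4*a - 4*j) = (a - 7)/(a - j)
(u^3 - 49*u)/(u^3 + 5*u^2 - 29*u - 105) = u*(u - 7)/(u^2 - 2*u - 15)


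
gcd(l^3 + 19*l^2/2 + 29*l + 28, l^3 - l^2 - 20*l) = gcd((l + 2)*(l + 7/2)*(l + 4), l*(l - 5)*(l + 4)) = l + 4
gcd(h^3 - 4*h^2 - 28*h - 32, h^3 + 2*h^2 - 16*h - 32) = h + 2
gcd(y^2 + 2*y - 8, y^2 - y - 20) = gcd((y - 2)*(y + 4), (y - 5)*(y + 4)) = y + 4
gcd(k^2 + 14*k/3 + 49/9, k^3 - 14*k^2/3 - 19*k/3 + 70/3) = k + 7/3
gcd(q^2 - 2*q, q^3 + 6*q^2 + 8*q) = q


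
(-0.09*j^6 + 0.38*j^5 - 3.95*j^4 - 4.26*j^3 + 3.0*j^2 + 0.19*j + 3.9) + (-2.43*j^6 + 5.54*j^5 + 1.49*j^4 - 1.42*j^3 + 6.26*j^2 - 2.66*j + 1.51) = -2.52*j^6 + 5.92*j^5 - 2.46*j^4 - 5.68*j^3 + 9.26*j^2 - 2.47*j + 5.41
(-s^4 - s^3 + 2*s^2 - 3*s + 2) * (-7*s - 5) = 7*s^5 + 12*s^4 - 9*s^3 + 11*s^2 + s - 10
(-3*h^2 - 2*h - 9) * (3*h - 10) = -9*h^3 + 24*h^2 - 7*h + 90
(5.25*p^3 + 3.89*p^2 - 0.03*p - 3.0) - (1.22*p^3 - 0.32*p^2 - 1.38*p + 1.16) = 4.03*p^3 + 4.21*p^2 + 1.35*p - 4.16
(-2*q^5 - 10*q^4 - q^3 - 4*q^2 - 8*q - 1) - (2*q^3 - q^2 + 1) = -2*q^5 - 10*q^4 - 3*q^3 - 3*q^2 - 8*q - 2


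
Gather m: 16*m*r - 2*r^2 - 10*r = 16*m*r - 2*r^2 - 10*r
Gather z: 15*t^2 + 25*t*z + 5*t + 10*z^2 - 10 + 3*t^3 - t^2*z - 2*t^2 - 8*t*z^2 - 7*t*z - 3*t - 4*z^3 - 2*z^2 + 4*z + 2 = 3*t^3 + 13*t^2 + 2*t - 4*z^3 + z^2*(8 - 8*t) + z*(-t^2 + 18*t + 4) - 8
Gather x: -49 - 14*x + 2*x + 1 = -12*x - 48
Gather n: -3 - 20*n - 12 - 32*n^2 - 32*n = -32*n^2 - 52*n - 15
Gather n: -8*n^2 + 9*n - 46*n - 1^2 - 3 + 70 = -8*n^2 - 37*n + 66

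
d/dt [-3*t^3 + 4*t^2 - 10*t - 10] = -9*t^2 + 8*t - 10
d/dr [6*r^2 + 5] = 12*r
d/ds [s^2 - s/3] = 2*s - 1/3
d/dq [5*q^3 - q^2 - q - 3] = 15*q^2 - 2*q - 1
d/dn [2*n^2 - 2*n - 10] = 4*n - 2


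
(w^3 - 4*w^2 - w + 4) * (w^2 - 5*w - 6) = w^5 - 9*w^4 + 13*w^3 + 33*w^2 - 14*w - 24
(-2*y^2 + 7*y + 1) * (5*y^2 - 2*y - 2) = -10*y^4 + 39*y^3 - 5*y^2 - 16*y - 2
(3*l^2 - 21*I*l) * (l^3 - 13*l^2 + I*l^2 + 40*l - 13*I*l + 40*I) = 3*l^5 - 39*l^4 - 18*I*l^4 + 141*l^3 + 234*I*l^3 - 273*l^2 - 720*I*l^2 + 840*l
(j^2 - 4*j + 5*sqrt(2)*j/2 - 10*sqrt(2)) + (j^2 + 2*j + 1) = 2*j^2 - 2*j + 5*sqrt(2)*j/2 - 10*sqrt(2) + 1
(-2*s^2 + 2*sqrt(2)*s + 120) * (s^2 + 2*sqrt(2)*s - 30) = -2*s^4 - 2*sqrt(2)*s^3 + 188*s^2 + 180*sqrt(2)*s - 3600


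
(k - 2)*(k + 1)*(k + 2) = k^3 + k^2 - 4*k - 4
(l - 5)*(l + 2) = l^2 - 3*l - 10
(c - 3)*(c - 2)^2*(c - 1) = c^4 - 8*c^3 + 23*c^2 - 28*c + 12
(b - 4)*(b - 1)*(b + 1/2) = b^3 - 9*b^2/2 + 3*b/2 + 2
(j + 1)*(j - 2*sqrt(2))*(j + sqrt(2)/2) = j^3 - 3*sqrt(2)*j^2/2 + j^2 - 3*sqrt(2)*j/2 - 2*j - 2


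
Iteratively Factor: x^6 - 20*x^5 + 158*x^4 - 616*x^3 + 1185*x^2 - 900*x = (x - 4)*(x^5 - 16*x^4 + 94*x^3 - 240*x^2 + 225*x) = (x - 5)*(x - 4)*(x^4 - 11*x^3 + 39*x^2 - 45*x) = (x - 5)*(x - 4)*(x - 3)*(x^3 - 8*x^2 + 15*x) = (x - 5)*(x - 4)*(x - 3)^2*(x^2 - 5*x) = (x - 5)^2*(x - 4)*(x - 3)^2*(x)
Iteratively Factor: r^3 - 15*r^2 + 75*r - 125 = (r - 5)*(r^2 - 10*r + 25) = (r - 5)^2*(r - 5)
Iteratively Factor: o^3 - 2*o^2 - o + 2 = (o - 1)*(o^2 - o - 2) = (o - 1)*(o + 1)*(o - 2)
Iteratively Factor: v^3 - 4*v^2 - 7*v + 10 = (v - 5)*(v^2 + v - 2) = (v - 5)*(v + 2)*(v - 1)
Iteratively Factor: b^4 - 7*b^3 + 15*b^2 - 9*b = (b)*(b^3 - 7*b^2 + 15*b - 9) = b*(b - 3)*(b^2 - 4*b + 3) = b*(b - 3)^2*(b - 1)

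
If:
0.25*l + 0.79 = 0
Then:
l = -3.16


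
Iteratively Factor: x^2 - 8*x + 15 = (x - 3)*(x - 5)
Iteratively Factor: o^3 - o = (o - 1)*(o^2 + o) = (o - 1)*(o + 1)*(o)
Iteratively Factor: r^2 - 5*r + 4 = (r - 4)*(r - 1)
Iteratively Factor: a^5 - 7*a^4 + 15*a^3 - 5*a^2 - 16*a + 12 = (a - 3)*(a^4 - 4*a^3 + 3*a^2 + 4*a - 4) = (a - 3)*(a - 2)*(a^3 - 2*a^2 - a + 2) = (a - 3)*(a - 2)*(a - 1)*(a^2 - a - 2) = (a - 3)*(a - 2)^2*(a - 1)*(a + 1)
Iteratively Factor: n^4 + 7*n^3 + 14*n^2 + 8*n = (n + 1)*(n^3 + 6*n^2 + 8*n) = (n + 1)*(n + 2)*(n^2 + 4*n) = (n + 1)*(n + 2)*(n + 4)*(n)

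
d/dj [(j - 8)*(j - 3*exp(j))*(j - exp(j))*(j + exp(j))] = -3*j^3*exp(j) + 4*j^3 - 2*j^2*exp(2*j) + 15*j^2*exp(j) - 24*j^2 + 9*j*exp(3*j) + 14*j*exp(2*j) + 48*j*exp(j) - 69*exp(3*j) + 8*exp(2*j)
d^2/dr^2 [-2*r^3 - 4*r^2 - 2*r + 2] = -12*r - 8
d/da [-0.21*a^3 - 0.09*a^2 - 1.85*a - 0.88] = -0.63*a^2 - 0.18*a - 1.85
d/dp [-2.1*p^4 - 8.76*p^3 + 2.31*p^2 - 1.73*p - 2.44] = -8.4*p^3 - 26.28*p^2 + 4.62*p - 1.73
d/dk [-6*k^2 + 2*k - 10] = 2 - 12*k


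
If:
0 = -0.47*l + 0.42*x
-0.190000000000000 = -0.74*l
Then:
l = 0.26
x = 0.29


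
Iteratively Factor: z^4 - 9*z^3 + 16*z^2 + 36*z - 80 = (z - 2)*(z^3 - 7*z^2 + 2*z + 40) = (z - 4)*(z - 2)*(z^2 - 3*z - 10) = (z - 4)*(z - 2)*(z + 2)*(z - 5)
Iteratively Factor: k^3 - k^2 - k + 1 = (k - 1)*(k^2 - 1) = (k - 1)*(k + 1)*(k - 1)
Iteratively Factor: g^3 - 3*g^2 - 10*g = (g + 2)*(g^2 - 5*g) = g*(g + 2)*(g - 5)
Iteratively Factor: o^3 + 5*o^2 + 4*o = (o)*(o^2 + 5*o + 4) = o*(o + 1)*(o + 4)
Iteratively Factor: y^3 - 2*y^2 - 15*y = (y + 3)*(y^2 - 5*y) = (y - 5)*(y + 3)*(y)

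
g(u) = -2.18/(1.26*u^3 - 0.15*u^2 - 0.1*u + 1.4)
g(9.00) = -0.00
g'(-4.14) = 0.02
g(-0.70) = -2.26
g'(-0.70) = 4.60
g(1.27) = -0.60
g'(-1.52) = 1.91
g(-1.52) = 0.68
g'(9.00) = 0.00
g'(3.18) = 0.05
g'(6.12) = 0.00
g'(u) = -2.18*(-3.78*u^2 + 0.3*u + 0.1)/(1.26*u^3 - 0.15*u^2 - 0.1*u + 1.4)^2 = (8.2404*u^2 - 0.654*u - 0.218)/(1.26*u^3 - 0.15*u^2 - 0.1*u + 1.4)^2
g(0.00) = -1.56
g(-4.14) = 0.02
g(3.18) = -0.05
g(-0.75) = -2.54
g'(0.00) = -0.11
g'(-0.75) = 6.65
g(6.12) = -0.01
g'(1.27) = 0.94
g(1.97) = -0.21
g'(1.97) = 0.29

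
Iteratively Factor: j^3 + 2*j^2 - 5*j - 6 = (j + 3)*(j^2 - j - 2) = (j + 1)*(j + 3)*(j - 2)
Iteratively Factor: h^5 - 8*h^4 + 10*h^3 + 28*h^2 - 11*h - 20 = (h - 4)*(h^4 - 4*h^3 - 6*h^2 + 4*h + 5) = (h - 4)*(h + 1)*(h^3 - 5*h^2 - h + 5) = (h - 5)*(h - 4)*(h + 1)*(h^2 - 1) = (h - 5)*(h - 4)*(h + 1)^2*(h - 1)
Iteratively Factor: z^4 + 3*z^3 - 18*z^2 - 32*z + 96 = (z + 4)*(z^3 - z^2 - 14*z + 24) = (z - 3)*(z + 4)*(z^2 + 2*z - 8) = (z - 3)*(z - 2)*(z + 4)*(z + 4)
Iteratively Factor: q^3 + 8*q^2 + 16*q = (q + 4)*(q^2 + 4*q) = q*(q + 4)*(q + 4)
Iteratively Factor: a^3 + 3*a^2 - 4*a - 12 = (a + 3)*(a^2 - 4) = (a + 2)*(a + 3)*(a - 2)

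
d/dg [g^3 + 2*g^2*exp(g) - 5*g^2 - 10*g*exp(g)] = 2*g^2*exp(g) + 3*g^2 - 6*g*exp(g) - 10*g - 10*exp(g)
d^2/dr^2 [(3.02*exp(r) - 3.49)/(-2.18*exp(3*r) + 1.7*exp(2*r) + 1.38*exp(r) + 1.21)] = (-57.4089920000001*exp(6*r) + 182.849244*exp(5*r) - 187.342612*exp(4*r) - 77.12934*exp(3*r) + 144.688758*exp(2*r) - 17.026568*exp(r) - 10.249184)*exp(r)/(10.360232*exp(9*r) - 24.23724*exp(8*r) - 0.774336000000005*exp(7*r) + 8.521468*exp(6*r) + 27.395736*exp(5*r) + 1.637844*exp(4*r) - 10.084818*exp(3*r) - 14.379882*exp(2*r) - 6.061374*exp(r) - 1.771561)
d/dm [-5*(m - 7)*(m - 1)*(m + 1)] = -15*m^2 + 70*m + 5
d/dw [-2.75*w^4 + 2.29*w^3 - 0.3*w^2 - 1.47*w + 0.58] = -11.0*w^3 + 6.87*w^2 - 0.6*w - 1.47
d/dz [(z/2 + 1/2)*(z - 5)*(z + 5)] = 3*z^2/2 + z - 25/2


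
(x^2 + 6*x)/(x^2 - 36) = x/(x - 6)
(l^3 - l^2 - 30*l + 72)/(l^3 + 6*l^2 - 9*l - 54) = (l - 4)/(l + 3)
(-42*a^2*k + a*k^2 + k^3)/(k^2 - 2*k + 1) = k*(-42*a^2 + a*k + k^2)/(k^2 - 2*k + 1)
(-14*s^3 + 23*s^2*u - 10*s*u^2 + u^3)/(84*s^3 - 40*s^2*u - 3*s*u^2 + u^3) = (-s + u)/(6*s + u)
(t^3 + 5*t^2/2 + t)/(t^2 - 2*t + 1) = t*(2*t^2 + 5*t + 2)/(2*(t^2 - 2*t + 1))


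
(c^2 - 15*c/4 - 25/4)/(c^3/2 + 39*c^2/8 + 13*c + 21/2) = 2*(4*c^2 - 15*c - 25)/(4*c^3 + 39*c^2 + 104*c + 84)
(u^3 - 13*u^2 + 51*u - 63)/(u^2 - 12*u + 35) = (u^2 - 6*u + 9)/(u - 5)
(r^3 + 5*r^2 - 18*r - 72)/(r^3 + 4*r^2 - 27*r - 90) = (r - 4)/(r - 5)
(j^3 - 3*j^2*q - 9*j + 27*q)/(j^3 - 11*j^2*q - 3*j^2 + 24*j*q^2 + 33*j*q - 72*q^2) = (-j - 3)/(-j + 8*q)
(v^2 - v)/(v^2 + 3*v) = (v - 1)/(v + 3)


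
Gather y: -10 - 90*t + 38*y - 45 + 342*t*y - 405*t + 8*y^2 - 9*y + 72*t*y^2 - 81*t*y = -495*t + y^2*(72*t + 8) + y*(261*t + 29) - 55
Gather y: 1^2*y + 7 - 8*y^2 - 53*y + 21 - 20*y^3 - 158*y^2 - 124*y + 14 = -20*y^3 - 166*y^2 - 176*y + 42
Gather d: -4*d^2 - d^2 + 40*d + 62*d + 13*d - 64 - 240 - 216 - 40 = -5*d^2 + 115*d - 560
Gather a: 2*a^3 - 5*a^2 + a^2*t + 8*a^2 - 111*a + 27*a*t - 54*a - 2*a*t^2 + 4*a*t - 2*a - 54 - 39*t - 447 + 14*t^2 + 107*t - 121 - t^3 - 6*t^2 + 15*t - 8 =2*a^3 + a^2*(t + 3) + a*(-2*t^2 + 31*t - 167) - t^3 + 8*t^2 + 83*t - 630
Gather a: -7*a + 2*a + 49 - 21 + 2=30 - 5*a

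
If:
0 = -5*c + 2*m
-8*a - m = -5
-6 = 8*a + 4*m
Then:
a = 13/12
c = -22/15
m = -11/3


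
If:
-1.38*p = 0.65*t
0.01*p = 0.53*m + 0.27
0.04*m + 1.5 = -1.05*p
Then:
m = -0.54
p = -1.41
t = 2.99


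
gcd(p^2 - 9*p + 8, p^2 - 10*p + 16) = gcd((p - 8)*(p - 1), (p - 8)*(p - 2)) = p - 8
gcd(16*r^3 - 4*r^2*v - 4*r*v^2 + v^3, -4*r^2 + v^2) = 4*r^2 - v^2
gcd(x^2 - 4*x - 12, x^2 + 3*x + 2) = x + 2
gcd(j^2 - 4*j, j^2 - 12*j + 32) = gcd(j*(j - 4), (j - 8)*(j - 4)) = j - 4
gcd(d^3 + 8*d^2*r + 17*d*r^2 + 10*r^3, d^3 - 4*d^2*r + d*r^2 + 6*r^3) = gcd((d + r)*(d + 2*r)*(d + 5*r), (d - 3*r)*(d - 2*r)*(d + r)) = d + r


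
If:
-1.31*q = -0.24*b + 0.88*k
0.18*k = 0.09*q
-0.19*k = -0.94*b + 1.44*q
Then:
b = 0.00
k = 0.00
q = 0.00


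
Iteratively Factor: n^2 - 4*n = (n - 4)*(n)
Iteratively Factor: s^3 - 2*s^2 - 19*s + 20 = (s + 4)*(s^2 - 6*s + 5) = (s - 5)*(s + 4)*(s - 1)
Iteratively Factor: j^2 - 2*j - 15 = (j + 3)*(j - 5)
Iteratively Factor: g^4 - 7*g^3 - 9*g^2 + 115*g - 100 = (g - 5)*(g^3 - 2*g^2 - 19*g + 20) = (g - 5)*(g - 1)*(g^2 - g - 20) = (g - 5)^2*(g - 1)*(g + 4)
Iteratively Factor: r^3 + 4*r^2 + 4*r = (r + 2)*(r^2 + 2*r) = (r + 2)^2*(r)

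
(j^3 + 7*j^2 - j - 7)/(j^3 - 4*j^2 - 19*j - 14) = (j^2 + 6*j - 7)/(j^2 - 5*j - 14)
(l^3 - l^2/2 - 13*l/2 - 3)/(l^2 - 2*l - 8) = (2*l^2 - 5*l - 3)/(2*(l - 4))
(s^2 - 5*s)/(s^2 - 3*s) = (s - 5)/(s - 3)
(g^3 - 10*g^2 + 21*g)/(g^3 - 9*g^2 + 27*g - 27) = g*(g - 7)/(g^2 - 6*g + 9)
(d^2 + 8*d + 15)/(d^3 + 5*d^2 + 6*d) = (d + 5)/(d*(d + 2))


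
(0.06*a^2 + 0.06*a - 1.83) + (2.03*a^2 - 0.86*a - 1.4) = 2.09*a^2 - 0.8*a - 3.23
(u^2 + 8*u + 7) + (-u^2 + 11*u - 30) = 19*u - 23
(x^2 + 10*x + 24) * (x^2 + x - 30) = x^4 + 11*x^3 + 4*x^2 - 276*x - 720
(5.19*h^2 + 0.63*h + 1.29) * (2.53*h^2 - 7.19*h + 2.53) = 13.1307*h^4 - 35.7222*h^3 + 11.8647*h^2 - 7.6812*h + 3.2637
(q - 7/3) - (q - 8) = 17/3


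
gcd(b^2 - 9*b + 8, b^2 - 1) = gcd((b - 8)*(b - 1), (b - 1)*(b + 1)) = b - 1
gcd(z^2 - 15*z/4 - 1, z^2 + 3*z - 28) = z - 4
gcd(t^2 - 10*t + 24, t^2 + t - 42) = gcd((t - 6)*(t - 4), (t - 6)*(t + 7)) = t - 6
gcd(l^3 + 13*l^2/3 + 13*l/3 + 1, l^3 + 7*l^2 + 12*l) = l + 3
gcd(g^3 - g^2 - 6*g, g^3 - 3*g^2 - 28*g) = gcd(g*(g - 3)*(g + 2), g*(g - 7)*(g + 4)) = g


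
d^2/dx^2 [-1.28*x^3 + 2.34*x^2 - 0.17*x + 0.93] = 4.68 - 7.68*x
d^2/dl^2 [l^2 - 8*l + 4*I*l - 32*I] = 2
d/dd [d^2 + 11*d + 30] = 2*d + 11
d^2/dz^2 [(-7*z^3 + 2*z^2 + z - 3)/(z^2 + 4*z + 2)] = 42*(-5*z^3 - 9*z^2 - 6*z - 2)/(z^6 + 12*z^5 + 54*z^4 + 112*z^3 + 108*z^2 + 48*z + 8)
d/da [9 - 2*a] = -2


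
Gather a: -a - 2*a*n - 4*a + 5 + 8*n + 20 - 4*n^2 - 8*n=a*(-2*n - 5) - 4*n^2 + 25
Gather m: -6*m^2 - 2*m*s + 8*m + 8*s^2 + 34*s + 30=-6*m^2 + m*(8 - 2*s) + 8*s^2 + 34*s + 30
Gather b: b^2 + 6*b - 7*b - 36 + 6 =b^2 - b - 30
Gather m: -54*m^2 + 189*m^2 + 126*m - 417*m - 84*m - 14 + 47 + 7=135*m^2 - 375*m + 40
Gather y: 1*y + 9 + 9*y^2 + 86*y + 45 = 9*y^2 + 87*y + 54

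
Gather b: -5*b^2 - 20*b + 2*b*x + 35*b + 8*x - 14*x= -5*b^2 + b*(2*x + 15) - 6*x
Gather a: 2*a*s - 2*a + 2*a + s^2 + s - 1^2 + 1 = 2*a*s + s^2 + s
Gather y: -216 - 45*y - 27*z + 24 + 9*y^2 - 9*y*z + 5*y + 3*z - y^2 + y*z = 8*y^2 + y*(-8*z - 40) - 24*z - 192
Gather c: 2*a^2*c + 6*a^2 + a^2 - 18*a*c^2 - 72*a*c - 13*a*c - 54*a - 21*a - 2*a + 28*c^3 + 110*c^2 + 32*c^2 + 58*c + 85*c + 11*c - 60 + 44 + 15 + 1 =7*a^2 - 77*a + 28*c^3 + c^2*(142 - 18*a) + c*(2*a^2 - 85*a + 154)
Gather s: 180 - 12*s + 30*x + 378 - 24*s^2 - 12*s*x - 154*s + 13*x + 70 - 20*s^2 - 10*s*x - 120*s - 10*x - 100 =-44*s^2 + s*(-22*x - 286) + 33*x + 528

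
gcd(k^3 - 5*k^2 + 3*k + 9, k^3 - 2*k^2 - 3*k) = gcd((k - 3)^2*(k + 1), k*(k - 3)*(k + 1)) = k^2 - 2*k - 3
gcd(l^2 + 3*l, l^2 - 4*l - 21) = l + 3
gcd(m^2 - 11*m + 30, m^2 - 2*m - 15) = m - 5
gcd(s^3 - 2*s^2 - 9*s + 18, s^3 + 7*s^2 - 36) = s^2 + s - 6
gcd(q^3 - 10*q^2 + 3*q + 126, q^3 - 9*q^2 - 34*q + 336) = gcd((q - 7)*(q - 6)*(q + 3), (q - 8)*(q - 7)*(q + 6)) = q - 7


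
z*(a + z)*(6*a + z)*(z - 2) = 6*a^2*z^2 - 12*a^2*z + 7*a*z^3 - 14*a*z^2 + z^4 - 2*z^3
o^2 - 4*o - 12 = (o - 6)*(o + 2)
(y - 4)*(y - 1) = y^2 - 5*y + 4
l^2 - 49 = (l - 7)*(l + 7)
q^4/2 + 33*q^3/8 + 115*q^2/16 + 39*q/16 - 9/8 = (q/2 + 1/2)*(q - 1/4)*(q + 3/2)*(q + 6)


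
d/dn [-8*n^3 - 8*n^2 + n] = -24*n^2 - 16*n + 1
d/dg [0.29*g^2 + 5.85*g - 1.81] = 0.58*g + 5.85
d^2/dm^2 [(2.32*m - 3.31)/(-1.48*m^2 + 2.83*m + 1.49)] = ((2.32*m - 3.31)*(2.96*m - 2.83)*(5.92*m - 5.66) + (20.6016*m - 22.9288)*(-1.48*m^2 + 2.83*m + 1.49))/(-1.48*m^2 + 2.83*m + 1.49)^3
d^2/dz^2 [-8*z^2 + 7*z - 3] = -16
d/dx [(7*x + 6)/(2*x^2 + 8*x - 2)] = (7*x^2 + 28*x - 2*(x + 2)*(7*x + 6) - 7)/(2*(x^2 + 4*x - 1)^2)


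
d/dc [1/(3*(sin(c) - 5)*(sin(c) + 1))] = 2*(2 - sin(c))*cos(c)/(3*(sin(c) - 5)^2*(sin(c) + 1)^2)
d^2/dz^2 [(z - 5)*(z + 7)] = 2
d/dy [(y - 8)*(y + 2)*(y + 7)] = 3*y^2 + 2*y - 58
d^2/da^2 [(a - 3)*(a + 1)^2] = 6*a - 2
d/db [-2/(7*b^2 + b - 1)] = 2*(14*b + 1)/(7*b^2 + b - 1)^2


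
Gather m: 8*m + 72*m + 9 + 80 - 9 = 80*m + 80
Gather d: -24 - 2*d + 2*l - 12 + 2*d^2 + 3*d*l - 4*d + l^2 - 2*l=2*d^2 + d*(3*l - 6) + l^2 - 36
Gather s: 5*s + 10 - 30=5*s - 20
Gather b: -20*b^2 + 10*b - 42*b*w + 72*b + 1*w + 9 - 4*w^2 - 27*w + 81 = -20*b^2 + b*(82 - 42*w) - 4*w^2 - 26*w + 90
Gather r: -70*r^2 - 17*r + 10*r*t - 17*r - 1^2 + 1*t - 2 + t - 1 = -70*r^2 + r*(10*t - 34) + 2*t - 4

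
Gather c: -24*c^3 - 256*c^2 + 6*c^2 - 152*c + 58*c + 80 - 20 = -24*c^3 - 250*c^2 - 94*c + 60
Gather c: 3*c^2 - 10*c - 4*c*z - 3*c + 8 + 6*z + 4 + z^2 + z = 3*c^2 + c*(-4*z - 13) + z^2 + 7*z + 12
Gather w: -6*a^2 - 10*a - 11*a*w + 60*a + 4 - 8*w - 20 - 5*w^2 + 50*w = -6*a^2 + 50*a - 5*w^2 + w*(42 - 11*a) - 16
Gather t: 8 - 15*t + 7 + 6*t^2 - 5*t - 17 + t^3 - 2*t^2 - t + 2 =t^3 + 4*t^2 - 21*t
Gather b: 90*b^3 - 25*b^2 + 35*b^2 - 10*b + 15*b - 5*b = 90*b^3 + 10*b^2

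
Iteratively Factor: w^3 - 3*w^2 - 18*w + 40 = (w - 2)*(w^2 - w - 20) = (w - 5)*(w - 2)*(w + 4)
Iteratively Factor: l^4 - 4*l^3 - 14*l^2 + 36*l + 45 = (l + 3)*(l^3 - 7*l^2 + 7*l + 15) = (l - 5)*(l + 3)*(l^2 - 2*l - 3) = (l - 5)*(l - 3)*(l + 3)*(l + 1)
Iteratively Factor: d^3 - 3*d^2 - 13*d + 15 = (d - 5)*(d^2 + 2*d - 3) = (d - 5)*(d - 1)*(d + 3)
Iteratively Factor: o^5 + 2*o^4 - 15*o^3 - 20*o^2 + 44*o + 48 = (o - 2)*(o^4 + 4*o^3 - 7*o^2 - 34*o - 24) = (o - 2)*(o + 1)*(o^3 + 3*o^2 - 10*o - 24) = (o - 2)*(o + 1)*(o + 4)*(o^2 - o - 6) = (o - 3)*(o - 2)*(o + 1)*(o + 4)*(o + 2)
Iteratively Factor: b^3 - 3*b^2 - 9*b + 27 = (b - 3)*(b^2 - 9) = (b - 3)^2*(b + 3)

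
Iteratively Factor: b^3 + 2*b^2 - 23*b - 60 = (b + 4)*(b^2 - 2*b - 15) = (b - 5)*(b + 4)*(b + 3)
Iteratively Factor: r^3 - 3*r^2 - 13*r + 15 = (r - 5)*(r^2 + 2*r - 3) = (r - 5)*(r + 3)*(r - 1)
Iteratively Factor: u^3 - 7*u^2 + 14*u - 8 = (u - 1)*(u^2 - 6*u + 8) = (u - 2)*(u - 1)*(u - 4)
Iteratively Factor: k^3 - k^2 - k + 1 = (k - 1)*(k^2 - 1) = (k - 1)*(k + 1)*(k - 1)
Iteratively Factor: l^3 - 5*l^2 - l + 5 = (l - 1)*(l^2 - 4*l - 5) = (l - 5)*(l - 1)*(l + 1)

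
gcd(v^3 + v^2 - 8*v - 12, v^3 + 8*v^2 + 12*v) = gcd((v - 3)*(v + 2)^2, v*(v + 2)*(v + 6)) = v + 2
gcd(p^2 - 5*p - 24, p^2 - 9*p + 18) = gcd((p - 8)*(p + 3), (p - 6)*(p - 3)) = 1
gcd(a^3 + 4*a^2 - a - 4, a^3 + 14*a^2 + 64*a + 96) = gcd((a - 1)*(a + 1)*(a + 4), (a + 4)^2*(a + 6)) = a + 4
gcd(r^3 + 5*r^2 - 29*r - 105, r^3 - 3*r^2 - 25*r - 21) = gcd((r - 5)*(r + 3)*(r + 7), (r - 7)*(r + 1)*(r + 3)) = r + 3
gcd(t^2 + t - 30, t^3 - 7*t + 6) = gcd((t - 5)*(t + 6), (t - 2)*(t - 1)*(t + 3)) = 1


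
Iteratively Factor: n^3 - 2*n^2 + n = (n)*(n^2 - 2*n + 1) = n*(n - 1)*(n - 1)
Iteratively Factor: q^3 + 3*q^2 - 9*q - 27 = (q + 3)*(q^2 - 9) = (q + 3)^2*(q - 3)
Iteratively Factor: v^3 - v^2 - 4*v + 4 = (v + 2)*(v^2 - 3*v + 2) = (v - 2)*(v + 2)*(v - 1)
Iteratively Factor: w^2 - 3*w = (w)*(w - 3)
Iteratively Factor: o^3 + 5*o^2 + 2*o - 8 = (o - 1)*(o^2 + 6*o + 8) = (o - 1)*(o + 4)*(o + 2)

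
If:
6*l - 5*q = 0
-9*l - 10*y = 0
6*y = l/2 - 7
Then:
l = 70/59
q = 84/59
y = -63/59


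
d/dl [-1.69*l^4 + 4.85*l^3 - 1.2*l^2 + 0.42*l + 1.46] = -6.76*l^3 + 14.55*l^2 - 2.4*l + 0.42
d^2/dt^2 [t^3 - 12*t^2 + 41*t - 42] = 6*t - 24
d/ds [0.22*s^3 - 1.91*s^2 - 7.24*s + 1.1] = 0.66*s^2 - 3.82*s - 7.24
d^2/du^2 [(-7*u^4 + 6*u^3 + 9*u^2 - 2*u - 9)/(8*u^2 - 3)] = 2*(-448*u^6 + 504*u^4 + 16*u^3 - 1458*u^2 + 18*u - 135)/(512*u^6 - 576*u^4 + 216*u^2 - 27)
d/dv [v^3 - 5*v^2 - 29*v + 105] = 3*v^2 - 10*v - 29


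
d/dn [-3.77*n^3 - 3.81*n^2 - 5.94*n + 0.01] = -11.31*n^2 - 7.62*n - 5.94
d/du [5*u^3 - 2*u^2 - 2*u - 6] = 15*u^2 - 4*u - 2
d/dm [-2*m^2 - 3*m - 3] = -4*m - 3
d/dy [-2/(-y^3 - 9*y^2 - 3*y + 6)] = 6*(-y^2 - 6*y - 1)/(y^3 + 9*y^2 + 3*y - 6)^2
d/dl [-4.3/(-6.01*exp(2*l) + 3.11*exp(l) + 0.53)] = (13.373 - 51.686*exp(l))*exp(l)/(-6.01*exp(2*l) + 3.11*exp(l) + 0.53)^2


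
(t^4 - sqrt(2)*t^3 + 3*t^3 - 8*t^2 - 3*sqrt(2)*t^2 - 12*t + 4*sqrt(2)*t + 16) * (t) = t^5 - sqrt(2)*t^4 + 3*t^4 - 8*t^3 - 3*sqrt(2)*t^3 - 12*t^2 + 4*sqrt(2)*t^2 + 16*t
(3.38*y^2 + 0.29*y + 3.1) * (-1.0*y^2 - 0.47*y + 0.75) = -3.38*y^4 - 1.8786*y^3 - 0.7013*y^2 - 1.2395*y + 2.325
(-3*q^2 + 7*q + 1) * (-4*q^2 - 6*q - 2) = 12*q^4 - 10*q^3 - 40*q^2 - 20*q - 2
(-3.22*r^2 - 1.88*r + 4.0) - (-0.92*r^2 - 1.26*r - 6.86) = -2.3*r^2 - 0.62*r + 10.86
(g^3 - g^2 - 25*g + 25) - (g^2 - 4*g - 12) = g^3 - 2*g^2 - 21*g + 37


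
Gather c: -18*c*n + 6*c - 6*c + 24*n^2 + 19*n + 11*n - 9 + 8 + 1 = -18*c*n + 24*n^2 + 30*n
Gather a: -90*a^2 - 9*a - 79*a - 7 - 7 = -90*a^2 - 88*a - 14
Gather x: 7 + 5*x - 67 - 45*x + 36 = -40*x - 24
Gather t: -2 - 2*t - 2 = -2*t - 4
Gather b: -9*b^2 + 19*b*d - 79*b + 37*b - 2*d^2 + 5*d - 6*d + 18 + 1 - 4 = -9*b^2 + b*(19*d - 42) - 2*d^2 - d + 15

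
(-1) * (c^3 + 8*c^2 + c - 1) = -c^3 - 8*c^2 - c + 1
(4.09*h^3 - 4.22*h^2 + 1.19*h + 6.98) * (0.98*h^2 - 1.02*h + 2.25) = 4.0082*h^5 - 8.3074*h^4 + 14.6731*h^3 - 3.8684*h^2 - 4.4421*h + 15.705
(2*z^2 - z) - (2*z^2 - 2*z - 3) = z + 3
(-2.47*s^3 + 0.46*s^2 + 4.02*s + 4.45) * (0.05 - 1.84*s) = 4.5448*s^4 - 0.9699*s^3 - 7.3738*s^2 - 7.987*s + 0.2225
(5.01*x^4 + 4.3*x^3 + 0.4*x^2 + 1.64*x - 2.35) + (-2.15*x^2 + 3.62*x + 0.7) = 5.01*x^4 + 4.3*x^3 - 1.75*x^2 + 5.26*x - 1.65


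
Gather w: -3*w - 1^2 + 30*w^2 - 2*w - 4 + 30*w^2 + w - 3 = 60*w^2 - 4*w - 8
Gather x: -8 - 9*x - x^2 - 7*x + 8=-x^2 - 16*x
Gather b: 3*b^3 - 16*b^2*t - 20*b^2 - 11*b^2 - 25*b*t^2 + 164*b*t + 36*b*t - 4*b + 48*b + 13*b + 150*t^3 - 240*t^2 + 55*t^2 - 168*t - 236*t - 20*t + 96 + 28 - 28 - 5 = 3*b^3 + b^2*(-16*t - 31) + b*(-25*t^2 + 200*t + 57) + 150*t^3 - 185*t^2 - 424*t + 91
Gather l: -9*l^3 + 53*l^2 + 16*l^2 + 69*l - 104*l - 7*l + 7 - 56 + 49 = -9*l^3 + 69*l^2 - 42*l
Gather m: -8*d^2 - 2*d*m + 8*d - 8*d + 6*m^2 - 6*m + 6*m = -8*d^2 - 2*d*m + 6*m^2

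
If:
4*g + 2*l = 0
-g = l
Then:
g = 0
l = 0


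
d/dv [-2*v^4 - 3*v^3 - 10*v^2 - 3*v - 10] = -8*v^3 - 9*v^2 - 20*v - 3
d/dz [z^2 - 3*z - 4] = 2*z - 3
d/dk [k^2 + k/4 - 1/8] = 2*k + 1/4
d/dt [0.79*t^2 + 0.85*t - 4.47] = 1.58*t + 0.85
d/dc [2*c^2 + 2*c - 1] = 4*c + 2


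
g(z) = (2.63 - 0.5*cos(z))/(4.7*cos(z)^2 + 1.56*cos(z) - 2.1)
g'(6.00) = -0.49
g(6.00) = 0.58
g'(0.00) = 0.00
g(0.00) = 0.51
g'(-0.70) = -3.91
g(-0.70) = 1.22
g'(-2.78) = 25.63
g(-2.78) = 5.60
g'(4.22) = 2.53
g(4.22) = -1.60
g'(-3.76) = -171.98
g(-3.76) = -12.11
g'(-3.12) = 0.48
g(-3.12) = 3.01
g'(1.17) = 18.87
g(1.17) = -3.14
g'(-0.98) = -258.84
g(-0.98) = 10.35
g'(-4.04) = -6.66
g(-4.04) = -2.36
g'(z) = (2.63 - 0.5*cos(z))*(9.4*sin(z)*cos(z) + 1.56*sin(z))/(4.7*cos(z)^2 + 1.56*cos(z) - 2.1)^2 + 0.5*sin(z)/(4.7*cos(z)^2 + 1.56*cos(z) - 2.1) = (-2.35*cos(z)^2 + 24.722*cos(z) + 3.0528)*sin(z)/(22.09*cos(z)^4 + 14.664*cos(z)^3 - 17.3064*cos(z)^2 - 6.552*cos(z) + 4.41)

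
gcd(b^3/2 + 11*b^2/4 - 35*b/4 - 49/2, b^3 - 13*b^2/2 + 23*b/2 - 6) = 1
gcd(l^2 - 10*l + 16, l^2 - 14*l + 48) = l - 8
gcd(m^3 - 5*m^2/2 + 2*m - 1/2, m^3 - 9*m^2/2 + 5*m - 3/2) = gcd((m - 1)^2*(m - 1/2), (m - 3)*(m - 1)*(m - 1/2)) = m^2 - 3*m/2 + 1/2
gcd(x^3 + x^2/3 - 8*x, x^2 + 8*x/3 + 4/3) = 1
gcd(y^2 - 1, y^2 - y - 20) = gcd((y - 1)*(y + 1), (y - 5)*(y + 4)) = 1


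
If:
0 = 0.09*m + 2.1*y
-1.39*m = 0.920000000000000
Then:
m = -0.66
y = 0.03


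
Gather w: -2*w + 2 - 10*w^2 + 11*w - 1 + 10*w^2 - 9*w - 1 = 0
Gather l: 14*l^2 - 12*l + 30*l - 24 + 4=14*l^2 + 18*l - 20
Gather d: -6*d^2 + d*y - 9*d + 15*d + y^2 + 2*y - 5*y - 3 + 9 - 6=-6*d^2 + d*(y + 6) + y^2 - 3*y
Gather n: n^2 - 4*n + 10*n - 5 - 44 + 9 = n^2 + 6*n - 40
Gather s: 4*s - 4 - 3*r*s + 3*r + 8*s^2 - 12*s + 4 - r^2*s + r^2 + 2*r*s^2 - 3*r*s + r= r^2 + 4*r + s^2*(2*r + 8) + s*(-r^2 - 6*r - 8)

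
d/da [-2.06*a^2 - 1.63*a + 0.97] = -4.12*a - 1.63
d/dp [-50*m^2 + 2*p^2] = 4*p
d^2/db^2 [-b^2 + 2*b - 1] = -2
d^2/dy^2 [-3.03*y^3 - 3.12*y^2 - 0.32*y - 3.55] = -18.18*y - 6.24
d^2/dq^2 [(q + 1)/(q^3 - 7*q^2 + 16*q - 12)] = 2*(3*q^3 - 3*q^2 - 47*q + 91)/(q^7 - 17*q^6 + 123*q^5 - 491*q^4 + 1168*q^3 - 1656*q^2 + 1296*q - 432)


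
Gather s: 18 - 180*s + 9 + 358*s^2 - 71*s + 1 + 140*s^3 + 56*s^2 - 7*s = 140*s^3 + 414*s^2 - 258*s + 28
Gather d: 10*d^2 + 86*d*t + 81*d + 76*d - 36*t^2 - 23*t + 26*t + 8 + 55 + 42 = 10*d^2 + d*(86*t + 157) - 36*t^2 + 3*t + 105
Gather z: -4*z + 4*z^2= 4*z^2 - 4*z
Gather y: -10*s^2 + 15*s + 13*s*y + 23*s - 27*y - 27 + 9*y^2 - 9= -10*s^2 + 38*s + 9*y^2 + y*(13*s - 27) - 36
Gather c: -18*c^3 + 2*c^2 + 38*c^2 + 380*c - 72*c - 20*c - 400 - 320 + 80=-18*c^3 + 40*c^2 + 288*c - 640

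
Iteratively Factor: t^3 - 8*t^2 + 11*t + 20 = (t - 5)*(t^2 - 3*t - 4) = (t - 5)*(t + 1)*(t - 4)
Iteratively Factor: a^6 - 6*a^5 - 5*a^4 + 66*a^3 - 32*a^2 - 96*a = (a + 1)*(a^5 - 7*a^4 + 2*a^3 + 64*a^2 - 96*a) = (a - 2)*(a + 1)*(a^4 - 5*a^3 - 8*a^2 + 48*a) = a*(a - 2)*(a + 1)*(a^3 - 5*a^2 - 8*a + 48) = a*(a - 2)*(a + 1)*(a + 3)*(a^2 - 8*a + 16) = a*(a - 4)*(a - 2)*(a + 1)*(a + 3)*(a - 4)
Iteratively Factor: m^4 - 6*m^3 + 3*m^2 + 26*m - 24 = (m + 2)*(m^3 - 8*m^2 + 19*m - 12) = (m - 1)*(m + 2)*(m^2 - 7*m + 12) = (m - 3)*(m - 1)*(m + 2)*(m - 4)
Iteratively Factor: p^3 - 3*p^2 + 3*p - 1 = (p - 1)*(p^2 - 2*p + 1) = (p - 1)^2*(p - 1)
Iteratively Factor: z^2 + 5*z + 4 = (z + 1)*(z + 4)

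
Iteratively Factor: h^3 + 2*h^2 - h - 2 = (h + 2)*(h^2 - 1) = (h + 1)*(h + 2)*(h - 1)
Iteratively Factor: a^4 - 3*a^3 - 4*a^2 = (a)*(a^3 - 3*a^2 - 4*a) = a^2*(a^2 - 3*a - 4) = a^2*(a + 1)*(a - 4)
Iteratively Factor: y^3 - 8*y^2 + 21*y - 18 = (y - 3)*(y^2 - 5*y + 6) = (y - 3)*(y - 2)*(y - 3)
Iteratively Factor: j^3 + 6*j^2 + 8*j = (j)*(j^2 + 6*j + 8) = j*(j + 4)*(j + 2)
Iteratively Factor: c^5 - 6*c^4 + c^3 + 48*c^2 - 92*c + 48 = (c - 2)*(c^4 - 4*c^3 - 7*c^2 + 34*c - 24) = (c - 2)^2*(c^3 - 2*c^2 - 11*c + 12) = (c - 2)^2*(c - 1)*(c^2 - c - 12) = (c - 2)^2*(c - 1)*(c + 3)*(c - 4)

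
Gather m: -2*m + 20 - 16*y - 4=-2*m - 16*y + 16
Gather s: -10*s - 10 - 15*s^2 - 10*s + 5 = -15*s^2 - 20*s - 5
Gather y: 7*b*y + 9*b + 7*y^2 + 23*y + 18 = 9*b + 7*y^2 + y*(7*b + 23) + 18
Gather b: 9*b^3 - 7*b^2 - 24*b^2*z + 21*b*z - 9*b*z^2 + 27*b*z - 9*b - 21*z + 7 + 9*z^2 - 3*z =9*b^3 + b^2*(-24*z - 7) + b*(-9*z^2 + 48*z - 9) + 9*z^2 - 24*z + 7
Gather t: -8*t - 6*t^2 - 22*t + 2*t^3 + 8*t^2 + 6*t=2*t^3 + 2*t^2 - 24*t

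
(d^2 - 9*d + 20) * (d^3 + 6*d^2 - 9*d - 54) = d^5 - 3*d^4 - 43*d^3 + 147*d^2 + 306*d - 1080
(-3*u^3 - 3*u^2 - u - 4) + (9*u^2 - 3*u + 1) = -3*u^3 + 6*u^2 - 4*u - 3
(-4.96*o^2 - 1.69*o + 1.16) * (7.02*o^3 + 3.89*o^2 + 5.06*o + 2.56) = -34.8192*o^5 - 31.1582*o^4 - 23.5285*o^3 - 16.7366*o^2 + 1.5432*o + 2.9696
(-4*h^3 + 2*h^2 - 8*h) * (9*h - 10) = -36*h^4 + 58*h^3 - 92*h^2 + 80*h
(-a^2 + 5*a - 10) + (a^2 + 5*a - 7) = 10*a - 17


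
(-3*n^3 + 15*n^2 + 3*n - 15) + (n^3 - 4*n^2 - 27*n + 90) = -2*n^3 + 11*n^2 - 24*n + 75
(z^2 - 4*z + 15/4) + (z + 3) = z^2 - 3*z + 27/4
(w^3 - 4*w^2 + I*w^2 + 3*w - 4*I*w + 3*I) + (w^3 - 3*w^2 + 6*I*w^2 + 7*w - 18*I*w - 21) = 2*w^3 - 7*w^2 + 7*I*w^2 + 10*w - 22*I*w - 21 + 3*I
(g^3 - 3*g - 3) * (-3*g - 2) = -3*g^4 - 2*g^3 + 9*g^2 + 15*g + 6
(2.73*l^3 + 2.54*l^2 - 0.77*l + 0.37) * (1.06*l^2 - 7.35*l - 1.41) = 2.8938*l^5 - 17.3731*l^4 - 23.3345*l^3 + 2.4703*l^2 - 1.6338*l - 0.5217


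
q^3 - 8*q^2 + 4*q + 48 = (q - 6)*(q - 4)*(q + 2)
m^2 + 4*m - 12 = (m - 2)*(m + 6)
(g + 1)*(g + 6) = g^2 + 7*g + 6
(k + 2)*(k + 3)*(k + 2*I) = k^3 + 5*k^2 + 2*I*k^2 + 6*k + 10*I*k + 12*I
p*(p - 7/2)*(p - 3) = p^3 - 13*p^2/2 + 21*p/2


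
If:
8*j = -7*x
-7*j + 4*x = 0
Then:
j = 0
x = 0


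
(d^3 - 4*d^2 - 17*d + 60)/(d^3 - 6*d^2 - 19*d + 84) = (d - 5)/(d - 7)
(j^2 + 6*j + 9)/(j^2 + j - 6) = (j + 3)/(j - 2)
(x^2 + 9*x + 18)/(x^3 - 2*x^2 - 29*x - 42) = (x + 6)/(x^2 - 5*x - 14)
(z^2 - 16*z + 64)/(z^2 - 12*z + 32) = (z - 8)/(z - 4)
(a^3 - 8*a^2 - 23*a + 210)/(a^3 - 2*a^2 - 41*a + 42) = (a^2 - a - 30)/(a^2 + 5*a - 6)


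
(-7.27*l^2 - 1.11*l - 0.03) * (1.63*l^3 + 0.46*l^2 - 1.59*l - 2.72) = -11.8501*l^5 - 5.1535*l^4 + 10.9998*l^3 + 21.5255*l^2 + 3.0669*l + 0.0816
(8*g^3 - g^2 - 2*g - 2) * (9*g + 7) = 72*g^4 + 47*g^3 - 25*g^2 - 32*g - 14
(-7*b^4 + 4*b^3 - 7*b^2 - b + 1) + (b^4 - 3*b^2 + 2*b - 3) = -6*b^4 + 4*b^3 - 10*b^2 + b - 2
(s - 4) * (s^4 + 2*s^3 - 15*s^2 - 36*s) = s^5 - 2*s^4 - 23*s^3 + 24*s^2 + 144*s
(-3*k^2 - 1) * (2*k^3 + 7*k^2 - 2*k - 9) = -6*k^5 - 21*k^4 + 4*k^3 + 20*k^2 + 2*k + 9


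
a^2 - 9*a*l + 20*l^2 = (a - 5*l)*(a - 4*l)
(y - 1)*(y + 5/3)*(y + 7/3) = y^3 + 3*y^2 - y/9 - 35/9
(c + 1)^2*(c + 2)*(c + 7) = c^4 + 11*c^3 + 33*c^2 + 37*c + 14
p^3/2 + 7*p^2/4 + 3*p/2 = p*(p/2 + 1)*(p + 3/2)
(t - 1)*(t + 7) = t^2 + 6*t - 7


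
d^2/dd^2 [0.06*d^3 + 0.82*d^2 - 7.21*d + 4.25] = 0.36*d + 1.64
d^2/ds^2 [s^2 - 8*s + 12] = 2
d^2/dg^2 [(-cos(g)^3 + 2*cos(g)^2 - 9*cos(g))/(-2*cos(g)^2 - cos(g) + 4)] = 2*(64*(1 - cos(g)^2)^2 - 2*cos(g)^7 - 3*cos(g)^6 - 14*cos(g)^5 - 251*cos(g)^3 + 114*cos(g)^2 + 192*cos(g) - 60)/(2*cos(g)^2 + cos(g) - 4)^3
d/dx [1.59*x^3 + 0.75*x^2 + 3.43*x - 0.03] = 4.77*x^2 + 1.5*x + 3.43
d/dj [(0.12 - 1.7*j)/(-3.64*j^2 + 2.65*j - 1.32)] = (-6.188*j^2 + 0.8736*j + 1.926)/(13.2496*j^4 - 19.292*j^3 + 16.6321*j^2 - 6.996*j + 1.7424)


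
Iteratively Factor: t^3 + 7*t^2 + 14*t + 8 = (t + 4)*(t^2 + 3*t + 2) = (t + 1)*(t + 4)*(t + 2)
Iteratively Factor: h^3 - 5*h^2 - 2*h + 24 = (h - 3)*(h^2 - 2*h - 8) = (h - 4)*(h - 3)*(h + 2)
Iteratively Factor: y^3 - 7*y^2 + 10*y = (y - 2)*(y^2 - 5*y) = (y - 5)*(y - 2)*(y)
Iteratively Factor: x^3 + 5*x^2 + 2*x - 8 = (x - 1)*(x^2 + 6*x + 8) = (x - 1)*(x + 4)*(x + 2)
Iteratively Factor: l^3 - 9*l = (l)*(l^2 - 9) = l*(l - 3)*(l + 3)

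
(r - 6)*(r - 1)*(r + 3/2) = r^3 - 11*r^2/2 - 9*r/2 + 9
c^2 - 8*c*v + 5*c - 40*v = (c + 5)*(c - 8*v)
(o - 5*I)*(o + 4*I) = o^2 - I*o + 20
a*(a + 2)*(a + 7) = a^3 + 9*a^2 + 14*a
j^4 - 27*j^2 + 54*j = j*(j - 3)^2*(j + 6)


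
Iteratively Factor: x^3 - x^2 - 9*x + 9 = (x - 3)*(x^2 + 2*x - 3) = (x - 3)*(x - 1)*(x + 3)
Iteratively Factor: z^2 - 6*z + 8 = (z - 4)*(z - 2)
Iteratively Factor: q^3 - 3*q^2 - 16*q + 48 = (q - 3)*(q^2 - 16) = (q - 4)*(q - 3)*(q + 4)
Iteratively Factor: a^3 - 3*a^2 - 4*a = (a + 1)*(a^2 - 4*a) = (a - 4)*(a + 1)*(a)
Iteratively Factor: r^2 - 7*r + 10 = (r - 5)*(r - 2)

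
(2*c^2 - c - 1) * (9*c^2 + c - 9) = 18*c^4 - 7*c^3 - 28*c^2 + 8*c + 9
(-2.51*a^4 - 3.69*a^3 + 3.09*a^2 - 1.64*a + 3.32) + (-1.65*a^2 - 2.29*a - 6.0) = -2.51*a^4 - 3.69*a^3 + 1.44*a^2 - 3.93*a - 2.68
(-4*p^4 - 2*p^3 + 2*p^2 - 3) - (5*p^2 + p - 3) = -4*p^4 - 2*p^3 - 3*p^2 - p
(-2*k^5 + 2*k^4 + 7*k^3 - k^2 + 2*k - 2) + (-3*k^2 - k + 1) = -2*k^5 + 2*k^4 + 7*k^3 - 4*k^2 + k - 1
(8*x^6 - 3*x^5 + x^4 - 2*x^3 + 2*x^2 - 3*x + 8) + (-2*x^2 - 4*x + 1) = 8*x^6 - 3*x^5 + x^4 - 2*x^3 - 7*x + 9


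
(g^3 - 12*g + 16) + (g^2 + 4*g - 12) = g^3 + g^2 - 8*g + 4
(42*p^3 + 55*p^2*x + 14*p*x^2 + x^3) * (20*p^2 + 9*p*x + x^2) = 840*p^5 + 1478*p^4*x + 817*p^3*x^2 + 201*p^2*x^3 + 23*p*x^4 + x^5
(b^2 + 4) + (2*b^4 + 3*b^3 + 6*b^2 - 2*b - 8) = 2*b^4 + 3*b^3 + 7*b^2 - 2*b - 4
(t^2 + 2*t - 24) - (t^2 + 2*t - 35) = 11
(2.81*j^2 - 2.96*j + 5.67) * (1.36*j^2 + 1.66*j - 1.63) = 3.8216*j^4 + 0.639*j^3 - 1.7827*j^2 + 14.237*j - 9.2421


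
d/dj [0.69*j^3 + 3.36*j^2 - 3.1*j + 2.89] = 2.07*j^2 + 6.72*j - 3.1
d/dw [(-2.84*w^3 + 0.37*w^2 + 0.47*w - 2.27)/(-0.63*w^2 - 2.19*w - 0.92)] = (1.7892*w^4 + 12.4392*w^3 + 7.3242*w^2 - 3.541*w - 5.4037)/(0.3969*w^4 + 2.7594*w^3 + 5.9553*w^2 + 4.0296*w + 0.8464)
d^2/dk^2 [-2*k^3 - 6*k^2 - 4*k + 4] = -12*k - 12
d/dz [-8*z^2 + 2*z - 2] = 2 - 16*z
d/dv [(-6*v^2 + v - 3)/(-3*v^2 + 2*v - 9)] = 3*(-3*v^2 + 30*v - 1)/(9*v^4 - 12*v^3 + 58*v^2 - 36*v + 81)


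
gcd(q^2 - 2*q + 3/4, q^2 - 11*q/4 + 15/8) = q - 3/2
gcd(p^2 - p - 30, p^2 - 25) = p + 5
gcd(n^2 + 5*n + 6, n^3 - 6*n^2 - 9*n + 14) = n + 2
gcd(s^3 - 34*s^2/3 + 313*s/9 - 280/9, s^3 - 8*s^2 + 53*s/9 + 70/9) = s^2 - 26*s/3 + 35/3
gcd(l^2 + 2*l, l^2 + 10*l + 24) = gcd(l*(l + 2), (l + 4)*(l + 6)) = 1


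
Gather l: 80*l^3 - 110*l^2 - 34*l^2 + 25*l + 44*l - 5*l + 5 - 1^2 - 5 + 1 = 80*l^3 - 144*l^2 + 64*l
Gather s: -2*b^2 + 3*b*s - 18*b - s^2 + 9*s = -2*b^2 - 18*b - s^2 + s*(3*b + 9)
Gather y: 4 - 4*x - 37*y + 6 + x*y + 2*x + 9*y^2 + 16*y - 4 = -2*x + 9*y^2 + y*(x - 21) + 6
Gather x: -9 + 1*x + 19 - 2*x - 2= 8 - x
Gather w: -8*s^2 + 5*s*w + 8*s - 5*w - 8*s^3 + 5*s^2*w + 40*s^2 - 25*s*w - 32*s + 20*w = -8*s^3 + 32*s^2 - 24*s + w*(5*s^2 - 20*s + 15)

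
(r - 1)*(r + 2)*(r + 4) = r^3 + 5*r^2 + 2*r - 8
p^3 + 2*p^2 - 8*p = p*(p - 2)*(p + 4)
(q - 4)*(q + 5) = q^2 + q - 20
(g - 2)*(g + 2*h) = g^2 + 2*g*h - 2*g - 4*h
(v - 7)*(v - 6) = v^2 - 13*v + 42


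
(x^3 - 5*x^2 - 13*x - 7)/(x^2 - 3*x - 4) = (x^2 - 6*x - 7)/(x - 4)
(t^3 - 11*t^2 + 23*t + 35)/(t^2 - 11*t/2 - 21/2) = 2*(t^2 - 4*t - 5)/(2*t + 3)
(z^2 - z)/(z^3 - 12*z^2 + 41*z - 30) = z/(z^2 - 11*z + 30)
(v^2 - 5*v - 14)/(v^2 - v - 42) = (v + 2)/(v + 6)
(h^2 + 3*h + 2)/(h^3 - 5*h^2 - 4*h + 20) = (h + 1)/(h^2 - 7*h + 10)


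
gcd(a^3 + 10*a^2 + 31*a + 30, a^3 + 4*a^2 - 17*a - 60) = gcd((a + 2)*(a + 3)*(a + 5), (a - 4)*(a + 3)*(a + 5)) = a^2 + 8*a + 15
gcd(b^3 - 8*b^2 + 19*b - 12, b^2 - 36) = 1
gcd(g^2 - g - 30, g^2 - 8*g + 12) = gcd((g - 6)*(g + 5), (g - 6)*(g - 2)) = g - 6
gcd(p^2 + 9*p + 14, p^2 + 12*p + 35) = p + 7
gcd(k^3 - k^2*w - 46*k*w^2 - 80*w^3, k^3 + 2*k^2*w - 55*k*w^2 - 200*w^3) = -k^2 + 3*k*w + 40*w^2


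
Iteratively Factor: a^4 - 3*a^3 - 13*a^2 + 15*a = (a - 1)*(a^3 - 2*a^2 - 15*a) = (a - 5)*(a - 1)*(a^2 + 3*a) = a*(a - 5)*(a - 1)*(a + 3)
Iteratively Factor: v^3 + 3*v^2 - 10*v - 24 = (v - 3)*(v^2 + 6*v + 8) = (v - 3)*(v + 2)*(v + 4)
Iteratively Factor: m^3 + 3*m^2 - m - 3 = (m + 3)*(m^2 - 1) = (m + 1)*(m + 3)*(m - 1)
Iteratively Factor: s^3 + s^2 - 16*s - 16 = (s + 1)*(s^2 - 16) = (s + 1)*(s + 4)*(s - 4)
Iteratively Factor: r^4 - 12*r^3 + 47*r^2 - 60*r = (r - 4)*(r^3 - 8*r^2 + 15*r) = (r - 4)*(r - 3)*(r^2 - 5*r) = (r - 5)*(r - 4)*(r - 3)*(r)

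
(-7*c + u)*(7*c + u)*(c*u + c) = -49*c^3*u - 49*c^3 + c*u^3 + c*u^2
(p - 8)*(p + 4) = p^2 - 4*p - 32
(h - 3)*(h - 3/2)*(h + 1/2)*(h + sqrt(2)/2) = h^4 - 4*h^3 + sqrt(2)*h^3/2 - 2*sqrt(2)*h^2 + 9*h^2/4 + 9*sqrt(2)*h/8 + 9*h/4 + 9*sqrt(2)/8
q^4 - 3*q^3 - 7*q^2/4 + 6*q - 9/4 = (q - 3)*(q - 1)*(q - 1/2)*(q + 3/2)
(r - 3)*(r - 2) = r^2 - 5*r + 6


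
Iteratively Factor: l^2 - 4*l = (l - 4)*(l)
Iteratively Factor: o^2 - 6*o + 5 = (o - 5)*(o - 1)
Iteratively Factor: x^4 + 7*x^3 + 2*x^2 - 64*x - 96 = (x + 4)*(x^3 + 3*x^2 - 10*x - 24) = (x - 3)*(x + 4)*(x^2 + 6*x + 8) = (x - 3)*(x + 2)*(x + 4)*(x + 4)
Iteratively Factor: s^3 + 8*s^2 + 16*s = (s + 4)*(s^2 + 4*s) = s*(s + 4)*(s + 4)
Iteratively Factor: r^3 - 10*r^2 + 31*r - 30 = (r - 5)*(r^2 - 5*r + 6) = (r - 5)*(r - 3)*(r - 2)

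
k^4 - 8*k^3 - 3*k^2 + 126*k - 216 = (k - 6)*(k - 3)^2*(k + 4)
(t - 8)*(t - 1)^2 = t^3 - 10*t^2 + 17*t - 8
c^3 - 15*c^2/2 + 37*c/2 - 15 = (c - 3)*(c - 5/2)*(c - 2)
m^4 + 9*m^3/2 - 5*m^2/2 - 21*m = m*(m - 2)*(m + 3)*(m + 7/2)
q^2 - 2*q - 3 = (q - 3)*(q + 1)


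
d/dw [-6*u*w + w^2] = -6*u + 2*w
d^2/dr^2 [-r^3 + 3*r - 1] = -6*r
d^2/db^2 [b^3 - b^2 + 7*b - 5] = 6*b - 2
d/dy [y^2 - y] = 2*y - 1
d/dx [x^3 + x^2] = x*(3*x + 2)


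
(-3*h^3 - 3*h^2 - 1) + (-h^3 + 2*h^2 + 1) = -4*h^3 - h^2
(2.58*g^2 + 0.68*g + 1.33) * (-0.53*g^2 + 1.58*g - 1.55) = -1.3674*g^4 + 3.716*g^3 - 3.6295*g^2 + 1.0474*g - 2.0615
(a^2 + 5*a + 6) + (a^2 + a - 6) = 2*a^2 + 6*a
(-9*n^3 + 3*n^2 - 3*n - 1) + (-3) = -9*n^3 + 3*n^2 - 3*n - 4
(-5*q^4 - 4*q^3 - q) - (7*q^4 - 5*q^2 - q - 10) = -12*q^4 - 4*q^3 + 5*q^2 + 10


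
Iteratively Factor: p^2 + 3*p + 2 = (p + 1)*(p + 2)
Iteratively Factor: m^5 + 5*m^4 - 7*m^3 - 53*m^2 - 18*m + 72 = (m + 2)*(m^4 + 3*m^3 - 13*m^2 - 27*m + 36) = (m + 2)*(m + 3)*(m^3 - 13*m + 12) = (m + 2)*(m + 3)*(m + 4)*(m^2 - 4*m + 3) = (m - 1)*(m + 2)*(m + 3)*(m + 4)*(m - 3)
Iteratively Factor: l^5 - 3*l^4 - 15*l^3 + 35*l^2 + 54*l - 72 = (l - 3)*(l^4 - 15*l^2 - 10*l + 24) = (l - 4)*(l - 3)*(l^3 + 4*l^2 + l - 6) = (l - 4)*(l - 3)*(l + 3)*(l^2 + l - 2) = (l - 4)*(l - 3)*(l + 2)*(l + 3)*(l - 1)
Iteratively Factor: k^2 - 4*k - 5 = (k - 5)*(k + 1)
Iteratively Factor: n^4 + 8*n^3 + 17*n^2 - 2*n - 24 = (n + 3)*(n^3 + 5*n^2 + 2*n - 8) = (n - 1)*(n + 3)*(n^2 + 6*n + 8) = (n - 1)*(n + 3)*(n + 4)*(n + 2)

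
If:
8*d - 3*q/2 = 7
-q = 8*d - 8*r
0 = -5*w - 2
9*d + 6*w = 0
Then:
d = 4/15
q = -146/45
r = -5/36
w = -2/5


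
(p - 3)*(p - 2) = p^2 - 5*p + 6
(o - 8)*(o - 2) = o^2 - 10*o + 16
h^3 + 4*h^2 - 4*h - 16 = (h - 2)*(h + 2)*(h + 4)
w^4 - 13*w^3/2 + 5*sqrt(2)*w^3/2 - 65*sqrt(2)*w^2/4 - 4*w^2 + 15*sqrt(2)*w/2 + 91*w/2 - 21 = (w - 6)*(w - 1/2)*(w - sqrt(2))*(w + 7*sqrt(2)/2)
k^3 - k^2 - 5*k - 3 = (k - 3)*(k + 1)^2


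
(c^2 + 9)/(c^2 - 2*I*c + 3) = (c + 3*I)/(c + I)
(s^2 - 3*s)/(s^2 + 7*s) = (s - 3)/(s + 7)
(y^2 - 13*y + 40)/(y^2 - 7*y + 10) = (y - 8)/(y - 2)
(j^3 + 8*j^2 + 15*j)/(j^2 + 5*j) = j + 3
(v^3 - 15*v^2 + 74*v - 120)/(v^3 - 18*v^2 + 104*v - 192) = (v - 5)/(v - 8)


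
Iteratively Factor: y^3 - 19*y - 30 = (y - 5)*(y^2 + 5*y + 6) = (y - 5)*(y + 2)*(y + 3)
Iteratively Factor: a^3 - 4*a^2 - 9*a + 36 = (a + 3)*(a^2 - 7*a + 12) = (a - 3)*(a + 3)*(a - 4)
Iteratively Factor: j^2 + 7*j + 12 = (j + 3)*(j + 4)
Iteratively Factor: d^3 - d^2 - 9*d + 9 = (d - 1)*(d^2 - 9) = (d - 3)*(d - 1)*(d + 3)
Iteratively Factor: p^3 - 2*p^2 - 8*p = (p)*(p^2 - 2*p - 8) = p*(p + 2)*(p - 4)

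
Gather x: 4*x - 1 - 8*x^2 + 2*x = -8*x^2 + 6*x - 1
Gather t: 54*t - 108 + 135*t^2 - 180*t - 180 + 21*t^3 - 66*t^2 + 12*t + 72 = 21*t^3 + 69*t^2 - 114*t - 216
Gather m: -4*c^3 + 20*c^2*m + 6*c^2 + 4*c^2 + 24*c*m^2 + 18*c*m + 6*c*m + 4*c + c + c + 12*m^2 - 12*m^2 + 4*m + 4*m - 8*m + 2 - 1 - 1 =-4*c^3 + 10*c^2 + 24*c*m^2 + 6*c + m*(20*c^2 + 24*c)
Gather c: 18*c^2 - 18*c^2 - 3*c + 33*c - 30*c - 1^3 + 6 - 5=0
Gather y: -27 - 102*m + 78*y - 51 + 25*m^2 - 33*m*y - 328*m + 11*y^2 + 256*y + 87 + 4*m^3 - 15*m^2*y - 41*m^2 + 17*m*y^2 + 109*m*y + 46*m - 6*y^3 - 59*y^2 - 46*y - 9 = 4*m^3 - 16*m^2 - 384*m - 6*y^3 + y^2*(17*m - 48) + y*(-15*m^2 + 76*m + 288)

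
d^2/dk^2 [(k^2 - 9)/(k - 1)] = -16/(k^3 - 3*k^2 + 3*k - 1)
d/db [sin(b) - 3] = cos(b)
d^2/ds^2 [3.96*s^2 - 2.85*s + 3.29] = 7.92000000000000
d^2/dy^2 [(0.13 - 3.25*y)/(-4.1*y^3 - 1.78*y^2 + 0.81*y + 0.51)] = (327.795*y^5 + 116.0874*y^4 + 27.00126*y^3 + 81.668028*y^2 + 17.195724*y - 3.091764)/(68.921*y^9 + 89.7654*y^8 - 1.87698*y^7 - 55.547828*y^6 - 21.961062*y^5 + 8.818182*y^4 + 7.079697*y^3 + 0.385101*y^2 - 0.632043*y - 0.132651)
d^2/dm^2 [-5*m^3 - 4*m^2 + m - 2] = -30*m - 8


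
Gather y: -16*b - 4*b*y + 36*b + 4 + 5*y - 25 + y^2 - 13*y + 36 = 20*b + y^2 + y*(-4*b - 8) + 15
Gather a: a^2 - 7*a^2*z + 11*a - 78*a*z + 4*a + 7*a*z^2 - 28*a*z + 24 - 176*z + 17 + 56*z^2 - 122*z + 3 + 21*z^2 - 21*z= a^2*(1 - 7*z) + a*(7*z^2 - 106*z + 15) + 77*z^2 - 319*z + 44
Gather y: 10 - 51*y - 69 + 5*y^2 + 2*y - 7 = 5*y^2 - 49*y - 66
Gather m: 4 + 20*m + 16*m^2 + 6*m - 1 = 16*m^2 + 26*m + 3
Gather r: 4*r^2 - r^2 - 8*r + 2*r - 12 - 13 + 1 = 3*r^2 - 6*r - 24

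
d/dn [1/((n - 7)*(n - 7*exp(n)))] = ((7 - n)*(n - 7*exp(n)) + (n - 7)^2*(7*exp(n) - 1))/((n - 7)^3*(n - 7*exp(n))^2)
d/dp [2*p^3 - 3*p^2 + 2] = 6*p*(p - 1)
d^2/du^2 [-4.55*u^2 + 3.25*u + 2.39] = -9.10000000000000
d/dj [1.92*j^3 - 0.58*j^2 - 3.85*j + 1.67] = 5.76*j^2 - 1.16*j - 3.85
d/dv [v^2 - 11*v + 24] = 2*v - 11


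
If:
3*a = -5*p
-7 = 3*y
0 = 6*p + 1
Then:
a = 5/18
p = -1/6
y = -7/3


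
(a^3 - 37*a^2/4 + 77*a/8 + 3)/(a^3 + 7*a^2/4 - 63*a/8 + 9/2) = (4*a^2 - 31*a - 8)/(4*a^2 + 13*a - 12)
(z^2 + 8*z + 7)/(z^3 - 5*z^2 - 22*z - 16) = (z + 7)/(z^2 - 6*z - 16)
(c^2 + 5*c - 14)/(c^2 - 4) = (c + 7)/(c + 2)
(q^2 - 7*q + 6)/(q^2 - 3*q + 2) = (q - 6)/(q - 2)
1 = 1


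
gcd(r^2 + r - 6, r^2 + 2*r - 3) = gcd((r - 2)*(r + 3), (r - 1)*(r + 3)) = r + 3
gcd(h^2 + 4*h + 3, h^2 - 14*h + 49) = 1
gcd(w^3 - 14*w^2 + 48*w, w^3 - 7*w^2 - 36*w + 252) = w - 6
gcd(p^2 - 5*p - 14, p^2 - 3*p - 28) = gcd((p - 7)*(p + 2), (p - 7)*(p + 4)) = p - 7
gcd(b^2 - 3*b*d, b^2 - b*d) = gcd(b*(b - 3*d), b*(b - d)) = b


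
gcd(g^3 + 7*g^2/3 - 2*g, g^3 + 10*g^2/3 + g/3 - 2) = g^2 + 7*g/3 - 2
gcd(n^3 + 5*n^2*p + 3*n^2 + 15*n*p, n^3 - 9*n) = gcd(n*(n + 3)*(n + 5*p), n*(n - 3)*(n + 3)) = n^2 + 3*n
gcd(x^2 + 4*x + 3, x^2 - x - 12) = x + 3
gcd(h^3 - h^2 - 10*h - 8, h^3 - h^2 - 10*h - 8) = h^3 - h^2 - 10*h - 8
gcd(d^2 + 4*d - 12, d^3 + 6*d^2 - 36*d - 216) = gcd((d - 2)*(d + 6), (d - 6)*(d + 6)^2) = d + 6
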